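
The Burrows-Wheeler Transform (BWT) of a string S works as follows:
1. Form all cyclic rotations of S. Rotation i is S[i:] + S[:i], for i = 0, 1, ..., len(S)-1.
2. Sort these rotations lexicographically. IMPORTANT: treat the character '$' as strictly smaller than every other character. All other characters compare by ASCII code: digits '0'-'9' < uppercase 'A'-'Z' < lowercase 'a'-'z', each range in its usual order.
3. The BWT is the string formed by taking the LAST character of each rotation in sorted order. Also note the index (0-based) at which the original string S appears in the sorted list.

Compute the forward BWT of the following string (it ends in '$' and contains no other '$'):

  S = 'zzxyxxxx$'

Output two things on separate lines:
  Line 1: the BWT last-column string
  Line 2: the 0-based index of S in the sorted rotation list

Answer: xxxxyzxz$
8

Derivation:
All 9 rotations (rotation i = S[i:]+S[:i]):
  rot[0] = zzxyxxxx$
  rot[1] = zxyxxxx$z
  rot[2] = xyxxxx$zz
  rot[3] = yxxxx$zzx
  rot[4] = xxxx$zzxy
  rot[5] = xxx$zzxyx
  rot[6] = xx$zzxyxx
  rot[7] = x$zzxyxxx
  rot[8] = $zzxyxxxx
Sorted (with $ < everything):
  sorted[0] = $zzxyxxxx  (last char: 'x')
  sorted[1] = x$zzxyxxx  (last char: 'x')
  sorted[2] = xx$zzxyxx  (last char: 'x')
  sorted[3] = xxx$zzxyx  (last char: 'x')
  sorted[4] = xxxx$zzxy  (last char: 'y')
  sorted[5] = xyxxxx$zz  (last char: 'z')
  sorted[6] = yxxxx$zzx  (last char: 'x')
  sorted[7] = zxyxxxx$z  (last char: 'z')
  sorted[8] = zzxyxxxx$  (last char: '$')
Last column: xxxxyzxz$
Original string S is at sorted index 8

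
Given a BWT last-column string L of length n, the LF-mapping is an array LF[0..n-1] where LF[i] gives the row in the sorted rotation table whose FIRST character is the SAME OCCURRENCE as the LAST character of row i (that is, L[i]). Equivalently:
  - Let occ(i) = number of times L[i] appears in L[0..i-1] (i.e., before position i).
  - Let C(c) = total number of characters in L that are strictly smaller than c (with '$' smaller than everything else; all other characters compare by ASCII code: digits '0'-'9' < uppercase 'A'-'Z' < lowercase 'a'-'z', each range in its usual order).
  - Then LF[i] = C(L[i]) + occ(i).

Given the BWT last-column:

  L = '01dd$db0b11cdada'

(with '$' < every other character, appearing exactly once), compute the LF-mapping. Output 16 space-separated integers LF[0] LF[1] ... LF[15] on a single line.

Answer: 1 3 11 12 0 13 8 2 9 4 5 10 14 6 15 7

Derivation:
Char counts: '$':1, '0':2, '1':3, 'a':2, 'b':2, 'c':1, 'd':5
C (first-col start): C('$')=0, C('0')=1, C('1')=3, C('a')=6, C('b')=8, C('c')=10, C('d')=11
L[0]='0': occ=0, LF[0]=C('0')+0=1+0=1
L[1]='1': occ=0, LF[1]=C('1')+0=3+0=3
L[2]='d': occ=0, LF[2]=C('d')+0=11+0=11
L[3]='d': occ=1, LF[3]=C('d')+1=11+1=12
L[4]='$': occ=0, LF[4]=C('$')+0=0+0=0
L[5]='d': occ=2, LF[5]=C('d')+2=11+2=13
L[6]='b': occ=0, LF[6]=C('b')+0=8+0=8
L[7]='0': occ=1, LF[7]=C('0')+1=1+1=2
L[8]='b': occ=1, LF[8]=C('b')+1=8+1=9
L[9]='1': occ=1, LF[9]=C('1')+1=3+1=4
L[10]='1': occ=2, LF[10]=C('1')+2=3+2=5
L[11]='c': occ=0, LF[11]=C('c')+0=10+0=10
L[12]='d': occ=3, LF[12]=C('d')+3=11+3=14
L[13]='a': occ=0, LF[13]=C('a')+0=6+0=6
L[14]='d': occ=4, LF[14]=C('d')+4=11+4=15
L[15]='a': occ=1, LF[15]=C('a')+1=6+1=7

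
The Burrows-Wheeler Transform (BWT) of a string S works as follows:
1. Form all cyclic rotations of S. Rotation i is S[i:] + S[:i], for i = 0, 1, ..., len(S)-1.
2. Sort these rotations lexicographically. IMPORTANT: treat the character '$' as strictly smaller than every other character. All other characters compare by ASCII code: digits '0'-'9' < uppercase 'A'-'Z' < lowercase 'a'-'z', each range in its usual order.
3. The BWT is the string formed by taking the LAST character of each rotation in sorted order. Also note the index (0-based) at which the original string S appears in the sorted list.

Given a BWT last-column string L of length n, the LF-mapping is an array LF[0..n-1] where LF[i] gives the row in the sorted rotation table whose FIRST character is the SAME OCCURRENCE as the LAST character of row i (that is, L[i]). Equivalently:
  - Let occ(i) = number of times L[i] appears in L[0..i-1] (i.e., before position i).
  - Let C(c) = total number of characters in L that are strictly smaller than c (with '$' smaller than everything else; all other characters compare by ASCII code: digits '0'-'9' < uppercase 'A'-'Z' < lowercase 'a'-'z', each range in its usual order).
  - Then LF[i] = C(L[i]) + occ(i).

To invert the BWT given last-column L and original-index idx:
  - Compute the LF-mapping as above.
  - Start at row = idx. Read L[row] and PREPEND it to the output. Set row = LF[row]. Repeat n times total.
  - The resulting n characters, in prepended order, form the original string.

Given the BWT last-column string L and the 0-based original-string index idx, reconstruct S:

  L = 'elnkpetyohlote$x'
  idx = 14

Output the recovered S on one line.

Answer: xylophonekettle$

Derivation:
LF mapping: 1 6 8 5 11 2 12 15 9 4 7 10 13 3 0 14
Walk LF starting at row 14, prepending L[row]:
  step 1: row=14, L[14]='$', prepend. Next row=LF[14]=0
  step 2: row=0, L[0]='e', prepend. Next row=LF[0]=1
  step 3: row=1, L[1]='l', prepend. Next row=LF[1]=6
  step 4: row=6, L[6]='t', prepend. Next row=LF[6]=12
  step 5: row=12, L[12]='t', prepend. Next row=LF[12]=13
  step 6: row=13, L[13]='e', prepend. Next row=LF[13]=3
  step 7: row=3, L[3]='k', prepend. Next row=LF[3]=5
  step 8: row=5, L[5]='e', prepend. Next row=LF[5]=2
  step 9: row=2, L[2]='n', prepend. Next row=LF[2]=8
  step 10: row=8, L[8]='o', prepend. Next row=LF[8]=9
  step 11: row=9, L[9]='h', prepend. Next row=LF[9]=4
  step 12: row=4, L[4]='p', prepend. Next row=LF[4]=11
  step 13: row=11, L[11]='o', prepend. Next row=LF[11]=10
  step 14: row=10, L[10]='l', prepend. Next row=LF[10]=7
  step 15: row=7, L[7]='y', prepend. Next row=LF[7]=15
  step 16: row=15, L[15]='x', prepend. Next row=LF[15]=14
Reversed output: xylophonekettle$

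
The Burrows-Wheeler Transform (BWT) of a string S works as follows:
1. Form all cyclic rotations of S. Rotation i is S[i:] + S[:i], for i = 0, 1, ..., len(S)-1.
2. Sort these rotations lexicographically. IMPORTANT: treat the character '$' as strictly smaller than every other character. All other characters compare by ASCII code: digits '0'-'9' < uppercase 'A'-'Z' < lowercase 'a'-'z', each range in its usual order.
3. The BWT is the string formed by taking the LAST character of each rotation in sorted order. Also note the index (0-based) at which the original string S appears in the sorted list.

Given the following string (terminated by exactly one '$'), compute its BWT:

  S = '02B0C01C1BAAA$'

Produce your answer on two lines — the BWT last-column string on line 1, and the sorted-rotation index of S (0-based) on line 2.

Answer: AC$BC00AAB2101
2

Derivation:
All 14 rotations (rotation i = S[i:]+S[:i]):
  rot[0] = 02B0C01C1BAAA$
  rot[1] = 2B0C01C1BAAA$0
  rot[2] = B0C01C1BAAA$02
  rot[3] = 0C01C1BAAA$02B
  rot[4] = C01C1BAAA$02B0
  rot[5] = 01C1BAAA$02B0C
  rot[6] = 1C1BAAA$02B0C0
  rot[7] = C1BAAA$02B0C01
  rot[8] = 1BAAA$02B0C01C
  rot[9] = BAAA$02B0C01C1
  rot[10] = AAA$02B0C01C1B
  rot[11] = AA$02B0C01C1BA
  rot[12] = A$02B0C01C1BAA
  rot[13] = $02B0C01C1BAAA
Sorted (with $ < everything):
  sorted[0] = $02B0C01C1BAAA  (last char: 'A')
  sorted[1] = 01C1BAAA$02B0C  (last char: 'C')
  sorted[2] = 02B0C01C1BAAA$  (last char: '$')
  sorted[3] = 0C01C1BAAA$02B  (last char: 'B')
  sorted[4] = 1BAAA$02B0C01C  (last char: 'C')
  sorted[5] = 1C1BAAA$02B0C0  (last char: '0')
  sorted[6] = 2B0C01C1BAAA$0  (last char: '0')
  sorted[7] = A$02B0C01C1BAA  (last char: 'A')
  sorted[8] = AA$02B0C01C1BA  (last char: 'A')
  sorted[9] = AAA$02B0C01C1B  (last char: 'B')
  sorted[10] = B0C01C1BAAA$02  (last char: '2')
  sorted[11] = BAAA$02B0C01C1  (last char: '1')
  sorted[12] = C01C1BAAA$02B0  (last char: '0')
  sorted[13] = C1BAAA$02B0C01  (last char: '1')
Last column: AC$BC00AAB2101
Original string S is at sorted index 2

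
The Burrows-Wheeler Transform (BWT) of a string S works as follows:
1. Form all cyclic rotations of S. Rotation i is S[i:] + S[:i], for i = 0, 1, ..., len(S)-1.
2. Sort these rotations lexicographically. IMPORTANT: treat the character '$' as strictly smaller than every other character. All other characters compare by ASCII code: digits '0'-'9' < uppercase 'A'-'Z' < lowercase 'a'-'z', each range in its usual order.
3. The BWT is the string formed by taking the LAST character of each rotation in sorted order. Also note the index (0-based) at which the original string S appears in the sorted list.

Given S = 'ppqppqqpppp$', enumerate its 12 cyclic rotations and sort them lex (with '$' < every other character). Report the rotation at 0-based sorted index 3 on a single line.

All 12 rotations (rotation i = S[i:]+S[:i]):
  rot[0] = ppqppqqpppp$
  rot[1] = pqppqqpppp$p
  rot[2] = qppqqpppp$pp
  rot[3] = ppqqpppp$ppq
  rot[4] = pqqpppp$ppqp
  rot[5] = qqpppp$ppqpp
  rot[6] = qpppp$ppqppq
  rot[7] = pppp$ppqppqq
  rot[8] = ppp$ppqppqqp
  rot[9] = pp$ppqppqqpp
  rot[10] = p$ppqppqqppp
  rot[11] = $ppqppqqpppp
Sorted (with $ < everything):
  sorted[0] = $ppqppqqpppp
  sorted[1] = p$ppqppqqppp
  sorted[2] = pp$ppqppqqpp
  sorted[3] = ppp$ppqppqqp
  sorted[4] = pppp$ppqppqq
  sorted[5] = ppqppqqpppp$
  sorted[6] = ppqqpppp$ppq
  sorted[7] = pqppqqpppp$p
  sorted[8] = pqqpppp$ppqp
  sorted[9] = qpppp$ppqppq
  sorted[10] = qppqqpppp$pp
  sorted[11] = qqpppp$ppqpp
sorted[3] = ppp$ppqppqqp

Answer: ppp$ppqppqqp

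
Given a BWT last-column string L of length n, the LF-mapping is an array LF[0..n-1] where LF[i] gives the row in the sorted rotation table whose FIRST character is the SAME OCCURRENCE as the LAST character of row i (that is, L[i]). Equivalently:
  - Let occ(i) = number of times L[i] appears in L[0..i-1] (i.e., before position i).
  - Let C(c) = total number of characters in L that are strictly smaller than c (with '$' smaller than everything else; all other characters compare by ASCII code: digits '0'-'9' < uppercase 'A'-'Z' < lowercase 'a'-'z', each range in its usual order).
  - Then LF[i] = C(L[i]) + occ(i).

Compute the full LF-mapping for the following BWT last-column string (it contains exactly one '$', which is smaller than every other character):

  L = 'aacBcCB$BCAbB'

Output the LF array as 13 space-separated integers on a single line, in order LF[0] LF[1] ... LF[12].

Answer: 8 9 11 2 12 6 3 0 4 7 1 10 5

Derivation:
Char counts: '$':1, 'A':1, 'B':4, 'C':2, 'a':2, 'b':1, 'c':2
C (first-col start): C('$')=0, C('A')=1, C('B')=2, C('C')=6, C('a')=8, C('b')=10, C('c')=11
L[0]='a': occ=0, LF[0]=C('a')+0=8+0=8
L[1]='a': occ=1, LF[1]=C('a')+1=8+1=9
L[2]='c': occ=0, LF[2]=C('c')+0=11+0=11
L[3]='B': occ=0, LF[3]=C('B')+0=2+0=2
L[4]='c': occ=1, LF[4]=C('c')+1=11+1=12
L[5]='C': occ=0, LF[5]=C('C')+0=6+0=6
L[6]='B': occ=1, LF[6]=C('B')+1=2+1=3
L[7]='$': occ=0, LF[7]=C('$')+0=0+0=0
L[8]='B': occ=2, LF[8]=C('B')+2=2+2=4
L[9]='C': occ=1, LF[9]=C('C')+1=6+1=7
L[10]='A': occ=0, LF[10]=C('A')+0=1+0=1
L[11]='b': occ=0, LF[11]=C('b')+0=10+0=10
L[12]='B': occ=3, LF[12]=C('B')+3=2+3=5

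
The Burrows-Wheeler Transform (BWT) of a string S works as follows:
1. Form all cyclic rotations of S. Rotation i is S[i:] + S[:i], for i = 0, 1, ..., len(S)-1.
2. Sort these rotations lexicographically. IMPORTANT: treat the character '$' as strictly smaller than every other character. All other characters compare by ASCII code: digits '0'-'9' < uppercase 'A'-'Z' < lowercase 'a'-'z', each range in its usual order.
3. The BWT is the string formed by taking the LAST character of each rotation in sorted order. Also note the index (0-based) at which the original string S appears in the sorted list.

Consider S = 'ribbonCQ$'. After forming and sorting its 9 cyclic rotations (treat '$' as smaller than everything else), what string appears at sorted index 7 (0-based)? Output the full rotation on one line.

Answer: onCQ$ribb

Derivation:
All 9 rotations (rotation i = S[i:]+S[:i]):
  rot[0] = ribbonCQ$
  rot[1] = ibbonCQ$r
  rot[2] = bbonCQ$ri
  rot[3] = bonCQ$rib
  rot[4] = onCQ$ribb
  rot[5] = nCQ$ribbo
  rot[6] = CQ$ribbon
  rot[7] = Q$ribbonC
  rot[8] = $ribbonCQ
Sorted (with $ < everything):
  sorted[0] = $ribbonCQ
  sorted[1] = CQ$ribbon
  sorted[2] = Q$ribbonC
  sorted[3] = bbonCQ$ri
  sorted[4] = bonCQ$rib
  sorted[5] = ibbonCQ$r
  sorted[6] = nCQ$ribbo
  sorted[7] = onCQ$ribb
  sorted[8] = ribbonCQ$
sorted[7] = onCQ$ribb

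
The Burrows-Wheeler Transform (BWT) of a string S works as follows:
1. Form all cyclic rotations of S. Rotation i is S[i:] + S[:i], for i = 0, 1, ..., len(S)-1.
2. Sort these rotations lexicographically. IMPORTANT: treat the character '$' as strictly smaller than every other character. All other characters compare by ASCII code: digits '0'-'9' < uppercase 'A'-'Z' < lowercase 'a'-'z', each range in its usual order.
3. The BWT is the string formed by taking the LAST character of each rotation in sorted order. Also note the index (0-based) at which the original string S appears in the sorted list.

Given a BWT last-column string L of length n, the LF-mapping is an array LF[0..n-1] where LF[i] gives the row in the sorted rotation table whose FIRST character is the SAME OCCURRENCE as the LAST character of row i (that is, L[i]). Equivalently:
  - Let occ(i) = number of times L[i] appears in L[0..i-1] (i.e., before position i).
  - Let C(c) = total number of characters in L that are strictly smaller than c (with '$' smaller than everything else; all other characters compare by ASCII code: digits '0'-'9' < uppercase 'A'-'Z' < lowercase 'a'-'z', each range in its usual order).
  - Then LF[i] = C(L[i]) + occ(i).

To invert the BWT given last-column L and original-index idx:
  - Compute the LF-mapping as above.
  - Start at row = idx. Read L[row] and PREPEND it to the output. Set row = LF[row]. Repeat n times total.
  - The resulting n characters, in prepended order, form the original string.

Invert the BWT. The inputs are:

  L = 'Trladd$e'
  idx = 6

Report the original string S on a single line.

LF mapping: 1 7 6 2 3 4 0 5
Walk LF starting at row 6, prepending L[row]:
  step 1: row=6, L[6]='$', prepend. Next row=LF[6]=0
  step 2: row=0, L[0]='T', prepend. Next row=LF[0]=1
  step 3: row=1, L[1]='r', prepend. Next row=LF[1]=7
  step 4: row=7, L[7]='e', prepend. Next row=LF[7]=5
  step 5: row=5, L[5]='d', prepend. Next row=LF[5]=4
  step 6: row=4, L[4]='d', prepend. Next row=LF[4]=3
  step 7: row=3, L[3]='a', prepend. Next row=LF[3]=2
  step 8: row=2, L[2]='l', prepend. Next row=LF[2]=6
Reversed output: ladderT$

Answer: ladderT$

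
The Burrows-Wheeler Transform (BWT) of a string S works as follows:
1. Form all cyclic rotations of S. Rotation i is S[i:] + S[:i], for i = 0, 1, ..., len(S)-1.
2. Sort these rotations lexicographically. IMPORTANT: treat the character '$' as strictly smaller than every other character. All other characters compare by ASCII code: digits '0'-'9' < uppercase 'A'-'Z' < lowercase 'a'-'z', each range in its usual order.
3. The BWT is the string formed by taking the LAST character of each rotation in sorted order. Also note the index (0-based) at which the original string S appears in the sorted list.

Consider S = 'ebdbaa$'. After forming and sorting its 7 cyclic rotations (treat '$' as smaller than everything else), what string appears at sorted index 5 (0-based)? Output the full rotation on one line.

Answer: dbaa$eb

Derivation:
All 7 rotations (rotation i = S[i:]+S[:i]):
  rot[0] = ebdbaa$
  rot[1] = bdbaa$e
  rot[2] = dbaa$eb
  rot[3] = baa$ebd
  rot[4] = aa$ebdb
  rot[5] = a$ebdba
  rot[6] = $ebdbaa
Sorted (with $ < everything):
  sorted[0] = $ebdbaa
  sorted[1] = a$ebdba
  sorted[2] = aa$ebdb
  sorted[3] = baa$ebd
  sorted[4] = bdbaa$e
  sorted[5] = dbaa$eb
  sorted[6] = ebdbaa$
sorted[5] = dbaa$eb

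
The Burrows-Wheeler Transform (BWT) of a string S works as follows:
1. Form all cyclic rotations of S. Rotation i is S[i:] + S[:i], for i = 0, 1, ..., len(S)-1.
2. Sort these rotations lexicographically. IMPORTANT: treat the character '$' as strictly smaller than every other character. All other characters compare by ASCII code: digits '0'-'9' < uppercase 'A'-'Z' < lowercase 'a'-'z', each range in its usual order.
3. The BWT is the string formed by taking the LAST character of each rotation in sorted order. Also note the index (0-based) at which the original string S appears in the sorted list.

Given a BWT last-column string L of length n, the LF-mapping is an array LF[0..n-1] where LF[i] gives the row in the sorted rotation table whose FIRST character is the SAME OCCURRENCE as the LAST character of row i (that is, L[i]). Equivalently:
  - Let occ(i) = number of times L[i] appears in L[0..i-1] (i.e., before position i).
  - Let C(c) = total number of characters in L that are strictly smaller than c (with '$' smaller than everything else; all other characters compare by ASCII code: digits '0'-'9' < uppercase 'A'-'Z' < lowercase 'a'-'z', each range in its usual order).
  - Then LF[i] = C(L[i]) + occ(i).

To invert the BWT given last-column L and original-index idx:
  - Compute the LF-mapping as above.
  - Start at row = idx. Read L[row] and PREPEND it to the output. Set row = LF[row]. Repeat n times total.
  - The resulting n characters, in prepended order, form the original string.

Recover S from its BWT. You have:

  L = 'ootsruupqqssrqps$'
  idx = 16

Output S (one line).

Answer: uqrssspqsuqrptoo$

Derivation:
LF mapping: 1 2 14 10 8 15 16 3 5 6 11 12 9 7 4 13 0
Walk LF starting at row 16, prepending L[row]:
  step 1: row=16, L[16]='$', prepend. Next row=LF[16]=0
  step 2: row=0, L[0]='o', prepend. Next row=LF[0]=1
  step 3: row=1, L[1]='o', prepend. Next row=LF[1]=2
  step 4: row=2, L[2]='t', prepend. Next row=LF[2]=14
  step 5: row=14, L[14]='p', prepend. Next row=LF[14]=4
  step 6: row=4, L[4]='r', prepend. Next row=LF[4]=8
  step 7: row=8, L[8]='q', prepend. Next row=LF[8]=5
  step 8: row=5, L[5]='u', prepend. Next row=LF[5]=15
  step 9: row=15, L[15]='s', prepend. Next row=LF[15]=13
  step 10: row=13, L[13]='q', prepend. Next row=LF[13]=7
  step 11: row=7, L[7]='p', prepend. Next row=LF[7]=3
  step 12: row=3, L[3]='s', prepend. Next row=LF[3]=10
  step 13: row=10, L[10]='s', prepend. Next row=LF[10]=11
  step 14: row=11, L[11]='s', prepend. Next row=LF[11]=12
  step 15: row=12, L[12]='r', prepend. Next row=LF[12]=9
  step 16: row=9, L[9]='q', prepend. Next row=LF[9]=6
  step 17: row=6, L[6]='u', prepend. Next row=LF[6]=16
Reversed output: uqrssspqsuqrptoo$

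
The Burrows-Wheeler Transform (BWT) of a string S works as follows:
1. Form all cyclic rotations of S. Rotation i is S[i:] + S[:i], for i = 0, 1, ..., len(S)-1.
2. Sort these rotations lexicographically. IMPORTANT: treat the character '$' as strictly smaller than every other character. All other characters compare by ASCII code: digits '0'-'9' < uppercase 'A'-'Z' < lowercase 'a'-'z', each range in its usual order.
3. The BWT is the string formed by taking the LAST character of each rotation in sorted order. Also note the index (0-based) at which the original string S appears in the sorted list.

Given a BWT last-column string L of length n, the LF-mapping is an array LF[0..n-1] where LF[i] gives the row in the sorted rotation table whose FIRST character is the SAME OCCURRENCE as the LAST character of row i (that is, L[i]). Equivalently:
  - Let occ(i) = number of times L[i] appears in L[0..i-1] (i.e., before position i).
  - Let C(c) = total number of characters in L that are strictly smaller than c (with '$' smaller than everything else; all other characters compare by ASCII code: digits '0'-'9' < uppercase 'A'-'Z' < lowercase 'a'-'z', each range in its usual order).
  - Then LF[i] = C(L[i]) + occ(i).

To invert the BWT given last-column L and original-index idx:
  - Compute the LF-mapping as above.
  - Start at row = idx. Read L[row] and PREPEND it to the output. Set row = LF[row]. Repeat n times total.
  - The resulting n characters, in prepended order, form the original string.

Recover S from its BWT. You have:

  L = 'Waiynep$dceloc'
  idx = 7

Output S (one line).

LF mapping: 1 2 8 13 10 6 12 0 5 3 7 9 11 4
Walk LF starting at row 7, prepending L[row]:
  step 1: row=7, L[7]='$', prepend. Next row=LF[7]=0
  step 2: row=0, L[0]='W', prepend. Next row=LF[0]=1
  step 3: row=1, L[1]='a', prepend. Next row=LF[1]=2
  step 4: row=2, L[2]='i', prepend. Next row=LF[2]=8
  step 5: row=8, L[8]='d', prepend. Next row=LF[8]=5
  step 6: row=5, L[5]='e', prepend. Next row=LF[5]=6
  step 7: row=6, L[6]='p', prepend. Next row=LF[6]=12
  step 8: row=12, L[12]='o', prepend. Next row=LF[12]=11
  step 9: row=11, L[11]='l', prepend. Next row=LF[11]=9
  step 10: row=9, L[9]='c', prepend. Next row=LF[9]=3
  step 11: row=3, L[3]='y', prepend. Next row=LF[3]=13
  step 12: row=13, L[13]='c', prepend. Next row=LF[13]=4
  step 13: row=4, L[4]='n', prepend. Next row=LF[4]=10
  step 14: row=10, L[10]='e', prepend. Next row=LF[10]=7
Reversed output: encyclopediaW$

Answer: encyclopediaW$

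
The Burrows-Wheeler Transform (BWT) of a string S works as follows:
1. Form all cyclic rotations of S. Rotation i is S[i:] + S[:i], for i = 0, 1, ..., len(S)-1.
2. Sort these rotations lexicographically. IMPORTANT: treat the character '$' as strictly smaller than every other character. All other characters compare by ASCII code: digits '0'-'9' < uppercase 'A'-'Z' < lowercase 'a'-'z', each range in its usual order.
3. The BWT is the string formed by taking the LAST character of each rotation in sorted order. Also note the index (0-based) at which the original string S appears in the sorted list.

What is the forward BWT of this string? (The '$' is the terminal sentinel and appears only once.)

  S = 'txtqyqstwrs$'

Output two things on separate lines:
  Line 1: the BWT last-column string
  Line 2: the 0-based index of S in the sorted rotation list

Answer: sytwrqxs$ttq
8

Derivation:
All 12 rotations (rotation i = S[i:]+S[:i]):
  rot[0] = txtqyqstwrs$
  rot[1] = xtqyqstwrs$t
  rot[2] = tqyqstwrs$tx
  rot[3] = qyqstwrs$txt
  rot[4] = yqstwrs$txtq
  rot[5] = qstwrs$txtqy
  rot[6] = stwrs$txtqyq
  rot[7] = twrs$txtqyqs
  rot[8] = wrs$txtqyqst
  rot[9] = rs$txtqyqstw
  rot[10] = s$txtqyqstwr
  rot[11] = $txtqyqstwrs
Sorted (with $ < everything):
  sorted[0] = $txtqyqstwrs  (last char: 's')
  sorted[1] = qstwrs$txtqy  (last char: 'y')
  sorted[2] = qyqstwrs$txt  (last char: 't')
  sorted[3] = rs$txtqyqstw  (last char: 'w')
  sorted[4] = s$txtqyqstwr  (last char: 'r')
  sorted[5] = stwrs$txtqyq  (last char: 'q')
  sorted[6] = tqyqstwrs$tx  (last char: 'x')
  sorted[7] = twrs$txtqyqs  (last char: 's')
  sorted[8] = txtqyqstwrs$  (last char: '$')
  sorted[9] = wrs$txtqyqst  (last char: 't')
  sorted[10] = xtqyqstwrs$t  (last char: 't')
  sorted[11] = yqstwrs$txtq  (last char: 'q')
Last column: sytwrqxs$ttq
Original string S is at sorted index 8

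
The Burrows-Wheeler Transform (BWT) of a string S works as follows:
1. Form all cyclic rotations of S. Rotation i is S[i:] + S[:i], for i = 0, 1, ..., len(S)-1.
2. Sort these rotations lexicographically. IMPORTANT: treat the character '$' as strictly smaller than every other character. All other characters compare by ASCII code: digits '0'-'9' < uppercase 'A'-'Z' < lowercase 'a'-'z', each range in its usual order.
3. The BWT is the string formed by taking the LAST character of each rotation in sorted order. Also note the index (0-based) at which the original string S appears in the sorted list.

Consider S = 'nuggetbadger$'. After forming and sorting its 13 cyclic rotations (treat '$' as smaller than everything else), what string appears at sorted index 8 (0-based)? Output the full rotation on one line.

Answer: ggetbadger$nu

Derivation:
All 13 rotations (rotation i = S[i:]+S[:i]):
  rot[0] = nuggetbadger$
  rot[1] = uggetbadger$n
  rot[2] = ggetbadger$nu
  rot[3] = getbadger$nug
  rot[4] = etbadger$nugg
  rot[5] = tbadger$nugge
  rot[6] = badger$nugget
  rot[7] = adger$nuggetb
  rot[8] = dger$nuggetba
  rot[9] = ger$nuggetbad
  rot[10] = er$nuggetbadg
  rot[11] = r$nuggetbadge
  rot[12] = $nuggetbadger
Sorted (with $ < everything):
  sorted[0] = $nuggetbadger
  sorted[1] = adger$nuggetb
  sorted[2] = badger$nugget
  sorted[3] = dger$nuggetba
  sorted[4] = er$nuggetbadg
  sorted[5] = etbadger$nugg
  sorted[6] = ger$nuggetbad
  sorted[7] = getbadger$nug
  sorted[8] = ggetbadger$nu
  sorted[9] = nuggetbadger$
  sorted[10] = r$nuggetbadge
  sorted[11] = tbadger$nugge
  sorted[12] = uggetbadger$n
sorted[8] = ggetbadger$nu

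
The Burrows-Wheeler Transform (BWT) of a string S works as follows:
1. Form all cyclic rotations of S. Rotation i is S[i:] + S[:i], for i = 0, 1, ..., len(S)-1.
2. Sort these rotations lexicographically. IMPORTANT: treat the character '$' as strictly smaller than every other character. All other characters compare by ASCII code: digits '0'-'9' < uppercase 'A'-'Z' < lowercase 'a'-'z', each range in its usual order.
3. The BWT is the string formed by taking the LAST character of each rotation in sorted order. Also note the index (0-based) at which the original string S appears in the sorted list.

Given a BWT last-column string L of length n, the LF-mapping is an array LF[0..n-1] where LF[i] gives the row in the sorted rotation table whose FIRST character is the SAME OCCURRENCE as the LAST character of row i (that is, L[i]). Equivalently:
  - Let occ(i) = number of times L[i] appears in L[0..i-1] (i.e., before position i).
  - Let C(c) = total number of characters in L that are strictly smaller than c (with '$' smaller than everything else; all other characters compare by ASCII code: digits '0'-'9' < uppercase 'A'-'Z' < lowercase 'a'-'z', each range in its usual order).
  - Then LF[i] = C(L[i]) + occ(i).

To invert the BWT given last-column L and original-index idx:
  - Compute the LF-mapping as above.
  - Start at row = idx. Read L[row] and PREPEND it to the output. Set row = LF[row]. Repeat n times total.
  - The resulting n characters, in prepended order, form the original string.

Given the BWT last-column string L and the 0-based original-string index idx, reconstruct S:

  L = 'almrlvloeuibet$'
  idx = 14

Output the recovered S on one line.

LF mapping: 1 6 9 11 7 14 8 10 3 13 5 2 4 12 0
Walk LF starting at row 14, prepending L[row]:
  step 1: row=14, L[14]='$', prepend. Next row=LF[14]=0
  step 2: row=0, L[0]='a', prepend. Next row=LF[0]=1
  step 3: row=1, L[1]='l', prepend. Next row=LF[1]=6
  step 4: row=6, L[6]='l', prepend. Next row=LF[6]=8
  step 5: row=8, L[8]='e', prepend. Next row=LF[8]=3
  step 6: row=3, L[3]='r', prepend. Next row=LF[3]=11
  step 7: row=11, L[11]='b', prepend. Next row=LF[11]=2
  step 8: row=2, L[2]='m', prepend. Next row=LF[2]=9
  step 9: row=9, L[9]='u', prepend. Next row=LF[9]=13
  step 10: row=13, L[13]='t', prepend. Next row=LF[13]=12
  step 11: row=12, L[12]='e', prepend. Next row=LF[12]=4
  step 12: row=4, L[4]='l', prepend. Next row=LF[4]=7
  step 13: row=7, L[7]='o', prepend. Next row=LF[7]=10
  step 14: row=10, L[10]='i', prepend. Next row=LF[10]=5
  step 15: row=5, L[5]='v', prepend. Next row=LF[5]=14
Reversed output: violetumbrella$

Answer: violetumbrella$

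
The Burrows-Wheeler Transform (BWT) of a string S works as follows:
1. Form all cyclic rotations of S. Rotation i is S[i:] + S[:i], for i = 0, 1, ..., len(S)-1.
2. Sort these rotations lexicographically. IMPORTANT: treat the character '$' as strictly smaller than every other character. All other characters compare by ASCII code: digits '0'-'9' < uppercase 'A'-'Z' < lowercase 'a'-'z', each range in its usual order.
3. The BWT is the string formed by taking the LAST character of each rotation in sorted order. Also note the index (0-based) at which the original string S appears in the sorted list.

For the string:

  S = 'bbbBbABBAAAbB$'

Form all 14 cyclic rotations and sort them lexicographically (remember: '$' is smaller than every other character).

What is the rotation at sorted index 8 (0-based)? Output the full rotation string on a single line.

All 14 rotations (rotation i = S[i:]+S[:i]):
  rot[0] = bbbBbABBAAAbB$
  rot[1] = bbBbABBAAAbB$b
  rot[2] = bBbABBAAAbB$bb
  rot[3] = BbABBAAAbB$bbb
  rot[4] = bABBAAAbB$bbbB
  rot[5] = ABBAAAbB$bbbBb
  rot[6] = BBAAAbB$bbbBbA
  rot[7] = BAAAbB$bbbBbAB
  rot[8] = AAAbB$bbbBbABB
  rot[9] = AAbB$bbbBbABBA
  rot[10] = AbB$bbbBbABBAA
  rot[11] = bB$bbbBbABBAAA
  rot[12] = B$bbbBbABBAAAb
  rot[13] = $bbbBbABBAAAbB
Sorted (with $ < everything):
  sorted[0] = $bbbBbABBAAAbB
  sorted[1] = AAAbB$bbbBbABB
  sorted[2] = AAbB$bbbBbABBA
  sorted[3] = ABBAAAbB$bbbBb
  sorted[4] = AbB$bbbBbABBAA
  sorted[5] = B$bbbBbABBAAAb
  sorted[6] = BAAAbB$bbbBbAB
  sorted[7] = BBAAAbB$bbbBbA
  sorted[8] = BbABBAAAbB$bbb
  sorted[9] = bABBAAAbB$bbbB
  sorted[10] = bB$bbbBbABBAAA
  sorted[11] = bBbABBAAAbB$bb
  sorted[12] = bbBbABBAAAbB$b
  sorted[13] = bbbBbABBAAAbB$
sorted[8] = BbABBAAAbB$bbb

Answer: BbABBAAAbB$bbb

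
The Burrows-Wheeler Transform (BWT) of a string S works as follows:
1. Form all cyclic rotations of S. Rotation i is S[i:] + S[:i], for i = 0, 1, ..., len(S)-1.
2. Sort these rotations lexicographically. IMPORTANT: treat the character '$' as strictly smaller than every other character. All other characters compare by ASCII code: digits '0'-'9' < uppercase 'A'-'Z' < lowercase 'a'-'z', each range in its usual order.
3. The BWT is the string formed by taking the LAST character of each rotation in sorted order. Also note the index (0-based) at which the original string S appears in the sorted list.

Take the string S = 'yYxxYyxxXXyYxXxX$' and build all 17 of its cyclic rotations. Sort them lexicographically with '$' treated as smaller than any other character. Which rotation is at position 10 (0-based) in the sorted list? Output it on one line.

Answer: xXxX$yYxxYyxxXXyY

Derivation:
All 17 rotations (rotation i = S[i:]+S[:i]):
  rot[0] = yYxxYyxxXXyYxXxX$
  rot[1] = YxxYyxxXXyYxXxX$y
  rot[2] = xxYyxxXXyYxXxX$yY
  rot[3] = xYyxxXXyYxXxX$yYx
  rot[4] = YyxxXXyYxXxX$yYxx
  rot[5] = yxxXXyYxXxX$yYxxY
  rot[6] = xxXXyYxXxX$yYxxYy
  rot[7] = xXXyYxXxX$yYxxYyx
  rot[8] = XXyYxXxX$yYxxYyxx
  rot[9] = XyYxXxX$yYxxYyxxX
  rot[10] = yYxXxX$yYxxYyxxXX
  rot[11] = YxXxX$yYxxYyxxXXy
  rot[12] = xXxX$yYxxYyxxXXyY
  rot[13] = XxX$yYxxYyxxXXyYx
  rot[14] = xX$yYxxYyxxXXyYxX
  rot[15] = X$yYxxYyxxXXyYxXx
  rot[16] = $yYxxYyxxXXyYxXxX
Sorted (with $ < everything):
  sorted[0] = $yYxxYyxxXXyYxXxX
  sorted[1] = X$yYxxYyxxXXyYxXx
  sorted[2] = XXyYxXxX$yYxxYyxx
  sorted[3] = XxX$yYxxYyxxXXyYx
  sorted[4] = XyYxXxX$yYxxYyxxX
  sorted[5] = YxXxX$yYxxYyxxXXy
  sorted[6] = YxxYyxxXXyYxXxX$y
  sorted[7] = YyxxXXyYxXxX$yYxx
  sorted[8] = xX$yYxxYyxxXXyYxX
  sorted[9] = xXXyYxXxX$yYxxYyx
  sorted[10] = xXxX$yYxxYyxxXXyY
  sorted[11] = xYyxxXXyYxXxX$yYx
  sorted[12] = xxXXyYxXxX$yYxxYy
  sorted[13] = xxYyxxXXyYxXxX$yY
  sorted[14] = yYxXxX$yYxxYyxxXX
  sorted[15] = yYxxYyxxXXyYxXxX$
  sorted[16] = yxxXXyYxXxX$yYxxY
sorted[10] = xXxX$yYxxYyxxXXyY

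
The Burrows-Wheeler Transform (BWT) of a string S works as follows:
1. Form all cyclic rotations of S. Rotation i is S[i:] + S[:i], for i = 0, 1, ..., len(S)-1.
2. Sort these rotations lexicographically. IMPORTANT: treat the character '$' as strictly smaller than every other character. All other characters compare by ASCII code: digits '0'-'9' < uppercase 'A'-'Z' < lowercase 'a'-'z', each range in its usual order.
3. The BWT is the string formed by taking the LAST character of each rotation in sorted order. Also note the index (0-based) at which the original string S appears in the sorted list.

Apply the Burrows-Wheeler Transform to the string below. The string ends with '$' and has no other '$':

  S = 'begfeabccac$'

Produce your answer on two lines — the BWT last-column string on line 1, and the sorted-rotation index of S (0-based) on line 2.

Answer: ceca$acbfbge
4

Derivation:
All 12 rotations (rotation i = S[i:]+S[:i]):
  rot[0] = begfeabccac$
  rot[1] = egfeabccac$b
  rot[2] = gfeabccac$be
  rot[3] = feabccac$beg
  rot[4] = eabccac$begf
  rot[5] = abccac$begfe
  rot[6] = bccac$begfea
  rot[7] = ccac$begfeab
  rot[8] = cac$begfeabc
  rot[9] = ac$begfeabcc
  rot[10] = c$begfeabcca
  rot[11] = $begfeabccac
Sorted (with $ < everything):
  sorted[0] = $begfeabccac  (last char: 'c')
  sorted[1] = abccac$begfe  (last char: 'e')
  sorted[2] = ac$begfeabcc  (last char: 'c')
  sorted[3] = bccac$begfea  (last char: 'a')
  sorted[4] = begfeabccac$  (last char: '$')
  sorted[5] = c$begfeabcca  (last char: 'a')
  sorted[6] = cac$begfeabc  (last char: 'c')
  sorted[7] = ccac$begfeab  (last char: 'b')
  sorted[8] = eabccac$begf  (last char: 'f')
  sorted[9] = egfeabccac$b  (last char: 'b')
  sorted[10] = feabccac$beg  (last char: 'g')
  sorted[11] = gfeabccac$be  (last char: 'e')
Last column: ceca$acbfbge
Original string S is at sorted index 4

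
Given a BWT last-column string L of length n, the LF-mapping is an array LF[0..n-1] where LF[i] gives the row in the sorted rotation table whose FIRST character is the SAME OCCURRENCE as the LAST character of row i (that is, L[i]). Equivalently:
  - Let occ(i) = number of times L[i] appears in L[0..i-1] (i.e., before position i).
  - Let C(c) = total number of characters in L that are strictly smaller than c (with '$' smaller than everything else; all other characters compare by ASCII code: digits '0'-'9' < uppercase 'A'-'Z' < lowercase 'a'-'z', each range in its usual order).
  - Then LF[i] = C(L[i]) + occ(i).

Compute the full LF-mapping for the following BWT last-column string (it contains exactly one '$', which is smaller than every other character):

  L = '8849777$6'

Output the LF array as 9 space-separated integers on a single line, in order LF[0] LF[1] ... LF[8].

Char counts: '$':1, '4':1, '6':1, '7':3, '8':2, '9':1
C (first-col start): C('$')=0, C('4')=1, C('6')=2, C('7')=3, C('8')=6, C('9')=8
L[0]='8': occ=0, LF[0]=C('8')+0=6+0=6
L[1]='8': occ=1, LF[1]=C('8')+1=6+1=7
L[2]='4': occ=0, LF[2]=C('4')+0=1+0=1
L[3]='9': occ=0, LF[3]=C('9')+0=8+0=8
L[4]='7': occ=0, LF[4]=C('7')+0=3+0=3
L[5]='7': occ=1, LF[5]=C('7')+1=3+1=4
L[6]='7': occ=2, LF[6]=C('7')+2=3+2=5
L[7]='$': occ=0, LF[7]=C('$')+0=0+0=0
L[8]='6': occ=0, LF[8]=C('6')+0=2+0=2

Answer: 6 7 1 8 3 4 5 0 2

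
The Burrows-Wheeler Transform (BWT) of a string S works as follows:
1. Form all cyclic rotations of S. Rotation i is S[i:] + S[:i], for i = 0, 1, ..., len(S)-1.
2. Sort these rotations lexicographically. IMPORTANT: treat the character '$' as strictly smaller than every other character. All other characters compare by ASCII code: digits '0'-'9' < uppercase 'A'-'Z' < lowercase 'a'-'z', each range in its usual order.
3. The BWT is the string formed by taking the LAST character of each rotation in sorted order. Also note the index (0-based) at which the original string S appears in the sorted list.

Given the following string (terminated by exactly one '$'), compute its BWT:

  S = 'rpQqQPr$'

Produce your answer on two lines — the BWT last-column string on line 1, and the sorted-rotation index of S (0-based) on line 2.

All 8 rotations (rotation i = S[i:]+S[:i]):
  rot[0] = rpQqQPr$
  rot[1] = pQqQPr$r
  rot[2] = QqQPr$rp
  rot[3] = qQPr$rpQ
  rot[4] = QPr$rpQq
  rot[5] = Pr$rpQqQ
  rot[6] = r$rpQqQP
  rot[7] = $rpQqQPr
Sorted (with $ < everything):
  sorted[0] = $rpQqQPr  (last char: 'r')
  sorted[1] = Pr$rpQqQ  (last char: 'Q')
  sorted[2] = QPr$rpQq  (last char: 'q')
  sorted[3] = QqQPr$rp  (last char: 'p')
  sorted[4] = pQqQPr$r  (last char: 'r')
  sorted[5] = qQPr$rpQ  (last char: 'Q')
  sorted[6] = r$rpQqQP  (last char: 'P')
  sorted[7] = rpQqQPr$  (last char: '$')
Last column: rQqprQP$
Original string S is at sorted index 7

Answer: rQqprQP$
7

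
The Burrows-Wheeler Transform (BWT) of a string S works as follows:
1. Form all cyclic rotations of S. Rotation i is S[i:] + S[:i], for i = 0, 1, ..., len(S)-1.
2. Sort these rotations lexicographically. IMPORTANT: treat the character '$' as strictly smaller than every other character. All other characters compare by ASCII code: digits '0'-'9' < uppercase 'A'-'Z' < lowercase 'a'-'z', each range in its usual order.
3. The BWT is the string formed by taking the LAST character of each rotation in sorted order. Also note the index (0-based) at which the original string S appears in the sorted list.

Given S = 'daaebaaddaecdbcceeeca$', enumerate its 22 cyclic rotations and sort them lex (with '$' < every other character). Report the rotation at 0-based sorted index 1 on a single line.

Answer: a$daaebaaddaecdbcceeec

Derivation:
All 22 rotations (rotation i = S[i:]+S[:i]):
  rot[0] = daaebaaddaecdbcceeeca$
  rot[1] = aaebaaddaecdbcceeeca$d
  rot[2] = aebaaddaecdbcceeeca$da
  rot[3] = ebaaddaecdbcceeeca$daa
  rot[4] = baaddaecdbcceeeca$daae
  rot[5] = aaddaecdbcceeeca$daaeb
  rot[6] = addaecdbcceeeca$daaeba
  rot[7] = ddaecdbcceeeca$daaebaa
  rot[8] = daecdbcceeeca$daaebaad
  rot[9] = aecdbcceeeca$daaebaadd
  rot[10] = ecdbcceeeca$daaebaadda
  rot[11] = cdbcceeeca$daaebaaddae
  rot[12] = dbcceeeca$daaebaaddaec
  rot[13] = bcceeeca$daaebaaddaecd
  rot[14] = cceeeca$daaebaaddaecdb
  rot[15] = ceeeca$daaebaaddaecdbc
  rot[16] = eeeca$daaebaaddaecdbcc
  rot[17] = eeca$daaebaaddaecdbcce
  rot[18] = eca$daaebaaddaecdbccee
  rot[19] = ca$daaebaaddaecdbcceee
  rot[20] = a$daaebaaddaecdbcceeec
  rot[21] = $daaebaaddaecdbcceeeca
Sorted (with $ < everything):
  sorted[0] = $daaebaaddaecdbcceeeca
  sorted[1] = a$daaebaaddaecdbcceeec
  sorted[2] = aaddaecdbcceeeca$daaeb
  sorted[3] = aaebaaddaecdbcceeeca$d
  sorted[4] = addaecdbcceeeca$daaeba
  sorted[5] = aebaaddaecdbcceeeca$da
  sorted[6] = aecdbcceeeca$daaebaadd
  sorted[7] = baaddaecdbcceeeca$daae
  sorted[8] = bcceeeca$daaebaaddaecd
  sorted[9] = ca$daaebaaddaecdbcceee
  sorted[10] = cceeeca$daaebaaddaecdb
  sorted[11] = cdbcceeeca$daaebaaddae
  sorted[12] = ceeeca$daaebaaddaecdbc
  sorted[13] = daaebaaddaecdbcceeeca$
  sorted[14] = daecdbcceeeca$daaebaad
  sorted[15] = dbcceeeca$daaebaaddaec
  sorted[16] = ddaecdbcceeeca$daaebaa
  sorted[17] = ebaaddaecdbcceeeca$daa
  sorted[18] = eca$daaebaaddaecdbccee
  sorted[19] = ecdbcceeeca$daaebaadda
  sorted[20] = eeca$daaebaaddaecdbcce
  sorted[21] = eeeca$daaebaaddaecdbcc
sorted[1] = a$daaebaaddaecdbcceeec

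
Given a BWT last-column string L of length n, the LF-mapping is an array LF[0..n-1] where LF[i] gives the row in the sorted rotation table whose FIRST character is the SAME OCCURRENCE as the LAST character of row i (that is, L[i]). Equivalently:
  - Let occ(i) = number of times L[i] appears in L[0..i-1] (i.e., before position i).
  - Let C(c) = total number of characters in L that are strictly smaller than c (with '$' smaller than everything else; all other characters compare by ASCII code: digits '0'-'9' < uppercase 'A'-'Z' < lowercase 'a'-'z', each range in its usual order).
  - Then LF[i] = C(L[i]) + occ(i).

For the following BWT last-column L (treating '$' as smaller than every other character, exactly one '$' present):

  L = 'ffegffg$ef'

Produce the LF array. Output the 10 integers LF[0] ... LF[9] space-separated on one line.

Answer: 3 4 1 8 5 6 9 0 2 7

Derivation:
Char counts: '$':1, 'e':2, 'f':5, 'g':2
C (first-col start): C('$')=0, C('e')=1, C('f')=3, C('g')=8
L[0]='f': occ=0, LF[0]=C('f')+0=3+0=3
L[1]='f': occ=1, LF[1]=C('f')+1=3+1=4
L[2]='e': occ=0, LF[2]=C('e')+0=1+0=1
L[3]='g': occ=0, LF[3]=C('g')+0=8+0=8
L[4]='f': occ=2, LF[4]=C('f')+2=3+2=5
L[5]='f': occ=3, LF[5]=C('f')+3=3+3=6
L[6]='g': occ=1, LF[6]=C('g')+1=8+1=9
L[7]='$': occ=0, LF[7]=C('$')+0=0+0=0
L[8]='e': occ=1, LF[8]=C('e')+1=1+1=2
L[9]='f': occ=4, LF[9]=C('f')+4=3+4=7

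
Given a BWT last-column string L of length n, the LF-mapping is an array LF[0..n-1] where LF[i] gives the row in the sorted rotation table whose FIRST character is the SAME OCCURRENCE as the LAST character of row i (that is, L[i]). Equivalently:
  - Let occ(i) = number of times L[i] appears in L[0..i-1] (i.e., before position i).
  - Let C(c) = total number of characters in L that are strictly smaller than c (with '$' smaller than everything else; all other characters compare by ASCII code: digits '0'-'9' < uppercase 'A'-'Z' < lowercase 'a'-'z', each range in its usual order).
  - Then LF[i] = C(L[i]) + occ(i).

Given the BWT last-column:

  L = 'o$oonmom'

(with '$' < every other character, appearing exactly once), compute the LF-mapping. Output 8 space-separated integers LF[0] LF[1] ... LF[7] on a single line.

Answer: 4 0 5 6 3 1 7 2

Derivation:
Char counts: '$':1, 'm':2, 'n':1, 'o':4
C (first-col start): C('$')=0, C('m')=1, C('n')=3, C('o')=4
L[0]='o': occ=0, LF[0]=C('o')+0=4+0=4
L[1]='$': occ=0, LF[1]=C('$')+0=0+0=0
L[2]='o': occ=1, LF[2]=C('o')+1=4+1=5
L[3]='o': occ=2, LF[3]=C('o')+2=4+2=6
L[4]='n': occ=0, LF[4]=C('n')+0=3+0=3
L[5]='m': occ=0, LF[5]=C('m')+0=1+0=1
L[6]='o': occ=3, LF[6]=C('o')+3=4+3=7
L[7]='m': occ=1, LF[7]=C('m')+1=1+1=2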